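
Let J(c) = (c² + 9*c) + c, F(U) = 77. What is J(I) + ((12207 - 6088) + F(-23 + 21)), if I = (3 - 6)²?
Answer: 6367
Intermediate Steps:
I = 9 (I = (-3)² = 9)
J(c) = c² + 10*c
J(I) + ((12207 - 6088) + F(-23 + 21)) = 9*(10 + 9) + ((12207 - 6088) + 77) = 9*19 + (6119 + 77) = 171 + 6196 = 6367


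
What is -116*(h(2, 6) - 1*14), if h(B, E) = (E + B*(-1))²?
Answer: -232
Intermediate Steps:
h(B, E) = (E - B)²
-116*(h(2, 6) - 1*14) = -116*((2 - 1*6)² - 1*14) = -116*((2 - 6)² - 14) = -116*((-4)² - 14) = -116*(16 - 14) = -116*2 = -232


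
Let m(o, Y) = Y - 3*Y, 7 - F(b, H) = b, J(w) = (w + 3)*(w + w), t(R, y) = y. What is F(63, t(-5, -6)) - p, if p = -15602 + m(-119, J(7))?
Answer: 15826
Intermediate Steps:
J(w) = 2*w*(3 + w) (J(w) = (3 + w)*(2*w) = 2*w*(3 + w))
F(b, H) = 7 - b
m(o, Y) = -2*Y
p = -15882 (p = -15602 - 4*7*(3 + 7) = -15602 - 4*7*10 = -15602 - 2*140 = -15602 - 280 = -15882)
F(63, t(-5, -6)) - p = (7 - 1*63) - 1*(-15882) = (7 - 63) + 15882 = -56 + 15882 = 15826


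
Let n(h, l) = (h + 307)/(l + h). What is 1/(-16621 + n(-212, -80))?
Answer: -292/4853427 ≈ -6.0164e-5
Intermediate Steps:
n(h, l) = (307 + h)/(h + l)
1/(-16621 + n(-212, -80)) = 1/(-16621 + (307 - 212)/(-212 - 80)) = 1/(-16621 + 95/(-292)) = 1/(-16621 - 1/292*95) = 1/(-16621 - 95/292) = 1/(-4853427/292) = -292/4853427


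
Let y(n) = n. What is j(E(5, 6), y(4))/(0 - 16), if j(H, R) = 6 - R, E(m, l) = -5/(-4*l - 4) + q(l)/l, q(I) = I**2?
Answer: -1/8 ≈ -0.12500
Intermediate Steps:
E(m, l) = l - 5/(-4 - 4*l) (E(m, l) = -5/(-4*l - 4) + l**2/l = -5/(-4 - 4*l) + l = l - 5/(-4 - 4*l))
j(E(5, 6), y(4))/(0 - 16) = (6 - 1*4)/(0 - 16) = (6 - 4)/(-16) = 2*(-1/16) = -1/8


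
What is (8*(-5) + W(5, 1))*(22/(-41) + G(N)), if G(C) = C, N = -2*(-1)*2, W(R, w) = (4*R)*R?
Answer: 8520/41 ≈ 207.80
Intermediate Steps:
W(R, w) = 4*R²
N = 4 (N = 2*2 = 4)
(8*(-5) + W(5, 1))*(22/(-41) + G(N)) = (8*(-5) + 4*5²)*(22/(-41) + 4) = (-40 + 4*25)*(22*(-1/41) + 4) = (-40 + 100)*(-22/41 + 4) = 60*(142/41) = 8520/41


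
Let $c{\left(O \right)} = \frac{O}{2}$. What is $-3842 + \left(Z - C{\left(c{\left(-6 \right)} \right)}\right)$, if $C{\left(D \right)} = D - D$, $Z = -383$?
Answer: $-4225$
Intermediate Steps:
$c{\left(O \right)} = \frac{O}{2}$ ($c{\left(O \right)} = O \frac{1}{2} = \frac{O}{2}$)
$C{\left(D \right)} = 0$
$-3842 + \left(Z - C{\left(c{\left(-6 \right)} \right)}\right) = -3842 - 383 = -4225$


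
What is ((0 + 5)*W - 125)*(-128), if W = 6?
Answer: 12160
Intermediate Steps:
((0 + 5)*W - 125)*(-128) = ((0 + 5)*6 - 125)*(-128) = (5*6 - 125)*(-128) = (30 - 125)*(-128) = -95*(-128) = 12160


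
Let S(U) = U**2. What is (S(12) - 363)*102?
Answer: -22338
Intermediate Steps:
(S(12) - 363)*102 = (12**2 - 363)*102 = (144 - 363)*102 = -219*102 = -22338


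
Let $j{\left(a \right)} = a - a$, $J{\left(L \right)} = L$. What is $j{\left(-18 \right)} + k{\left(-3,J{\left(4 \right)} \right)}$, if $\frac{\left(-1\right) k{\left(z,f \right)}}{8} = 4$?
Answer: $-32$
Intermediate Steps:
$k{\left(z,f \right)} = -32$ ($k{\left(z,f \right)} = \left(-8\right) 4 = -32$)
$j{\left(a \right)} = 0$
$j{\left(-18 \right)} + k{\left(-3,J{\left(4 \right)} \right)} = 0 - 32 = -32$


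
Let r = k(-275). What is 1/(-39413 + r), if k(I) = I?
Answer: -1/39688 ≈ -2.5197e-5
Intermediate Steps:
r = -275
1/(-39413 + r) = 1/(-39413 - 275) = 1/(-39688) = -1/39688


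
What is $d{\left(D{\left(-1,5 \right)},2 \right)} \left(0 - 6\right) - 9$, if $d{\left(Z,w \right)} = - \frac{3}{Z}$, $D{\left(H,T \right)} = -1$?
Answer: $-27$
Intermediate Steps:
$d{\left(D{\left(-1,5 \right)},2 \right)} \left(0 - 6\right) - 9 = - \frac{3}{-1} \left(0 - 6\right) - 9 = \left(-3\right) \left(-1\right) \left(0 - 6\right) - 9 = 3 \left(-6\right) - 9 = -18 - 9 = -27$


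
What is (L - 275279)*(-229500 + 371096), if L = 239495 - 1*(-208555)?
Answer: 24463682516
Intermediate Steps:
L = 448050 (L = 239495 + 208555 = 448050)
(L - 275279)*(-229500 + 371096) = (448050 - 275279)*(-229500 + 371096) = 172771*141596 = 24463682516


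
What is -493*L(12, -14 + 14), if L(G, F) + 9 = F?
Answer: 4437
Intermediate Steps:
L(G, F) = -9 + F
-493*L(12, -14 + 14) = -493/(1/(-9 + (-14 + 14))) = -493/(1/(-9 + 0)) = -493/(1/(-9)) = -493/(-⅑) = -493*(-9) = 4437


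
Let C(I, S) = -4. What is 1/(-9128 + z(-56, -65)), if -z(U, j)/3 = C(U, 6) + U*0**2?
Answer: -1/9116 ≈ -0.00010970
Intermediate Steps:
z(U, j) = 12 (z(U, j) = -3*(-4 + U*0**2) = -3*(-4 + U*0) = -3*(-4 + 0) = -3*(-4) = 12)
1/(-9128 + z(-56, -65)) = 1/(-9128 + 12) = 1/(-9116) = -1/9116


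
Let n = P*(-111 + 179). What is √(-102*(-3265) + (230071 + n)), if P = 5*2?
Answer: √563781 ≈ 750.85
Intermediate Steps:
P = 10
n = 680 (n = 10*(-111 + 179) = 10*68 = 680)
√(-102*(-3265) + (230071 + n)) = √(-102*(-3265) + (230071 + 680)) = √(333030 + 230751) = √563781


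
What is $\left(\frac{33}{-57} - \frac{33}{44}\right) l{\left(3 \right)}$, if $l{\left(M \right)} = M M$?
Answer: $- \frac{909}{76} \approx -11.961$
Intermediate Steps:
$l{\left(M \right)} = M^{2}$
$\left(\frac{33}{-57} - \frac{33}{44}\right) l{\left(3 \right)} = \left(\frac{33}{-57} - \frac{33}{44}\right) 3^{2} = \left(33 \left(- \frac{1}{57}\right) - \frac{3}{4}\right) 9 = \left(- \frac{11}{19} - \frac{3}{4}\right) 9 = \left(- \frac{101}{76}\right) 9 = - \frac{909}{76}$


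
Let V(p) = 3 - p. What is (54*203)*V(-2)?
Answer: 54810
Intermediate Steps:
(54*203)*V(-2) = (54*203)*(3 - 1*(-2)) = 10962*(3 + 2) = 10962*5 = 54810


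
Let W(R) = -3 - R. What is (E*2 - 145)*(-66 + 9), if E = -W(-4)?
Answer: 8379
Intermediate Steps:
E = -1 (E = -(-3 - 1*(-4)) = -(-3 + 4) = -1*1 = -1)
(E*2 - 145)*(-66 + 9) = (-1*2 - 145)*(-66 + 9) = (-2 - 145)*(-57) = -147*(-57) = 8379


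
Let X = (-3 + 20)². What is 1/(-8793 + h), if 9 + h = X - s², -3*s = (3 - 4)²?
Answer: -9/76618 ≈ -0.00011747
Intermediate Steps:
s = -⅓ (s = -(3 - 4)²/3 = -⅓*(-1)² = -⅓*1 = -⅓ ≈ -0.33333)
X = 289 (X = 17² = 289)
h = 2519/9 (h = -9 + (289 - (-⅓)²) = -9 + (289 - 1*⅑) = -9 + (289 - ⅑) = -9 + 2600/9 = 2519/9 ≈ 279.89)
1/(-8793 + h) = 1/(-8793 + 2519/9) = 1/(-76618/9) = -9/76618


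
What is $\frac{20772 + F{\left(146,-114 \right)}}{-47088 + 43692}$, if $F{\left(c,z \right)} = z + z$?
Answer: $- \frac{1712}{283} \approx -6.0495$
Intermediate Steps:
$F{\left(c,z \right)} = 2 z$
$\frac{20772 + F{\left(146,-114 \right)}}{-47088 + 43692} = \frac{20772 + 2 \left(-114\right)}{-47088 + 43692} = \frac{20772 - 228}{-3396} = 20544 \left(- \frac{1}{3396}\right) = - \frac{1712}{283}$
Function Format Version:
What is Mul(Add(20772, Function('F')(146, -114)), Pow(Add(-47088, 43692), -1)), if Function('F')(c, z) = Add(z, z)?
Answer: Rational(-1712, 283) ≈ -6.0495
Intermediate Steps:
Function('F')(c, z) = Mul(2, z)
Mul(Add(20772, Function('F')(146, -114)), Pow(Add(-47088, 43692), -1)) = Mul(Add(20772, Mul(2, -114)), Pow(Add(-47088, 43692), -1)) = Mul(Add(20772, -228), Pow(-3396, -1)) = Mul(20544, Rational(-1, 3396)) = Rational(-1712, 283)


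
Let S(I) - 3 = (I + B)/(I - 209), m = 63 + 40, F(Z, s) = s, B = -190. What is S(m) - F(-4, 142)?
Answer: -14647/106 ≈ -138.18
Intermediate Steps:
m = 103
S(I) = 3 + (-190 + I)/(-209 + I) (S(I) = 3 + (I - 190)/(I - 209) = 3 + (-190 + I)/(-209 + I))
S(m) - F(-4, 142) = (-817 + 4*103)/(-209 + 103) - 1*142 = (-817 + 412)/(-106) - 142 = -1/106*(-405) - 142 = 405/106 - 142 = -14647/106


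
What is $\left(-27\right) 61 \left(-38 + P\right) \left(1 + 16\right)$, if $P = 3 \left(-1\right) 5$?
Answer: $1483947$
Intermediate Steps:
$P = -15$ ($P = \left(-3\right) 5 = -15$)
$\left(-27\right) 61 \left(-38 + P\right) \left(1 + 16\right) = \left(-27\right) 61 \left(-38 - 15\right) \left(1 + 16\right) = - 1647 \left(\left(-53\right) 17\right) = \left(-1647\right) \left(-901\right) = 1483947$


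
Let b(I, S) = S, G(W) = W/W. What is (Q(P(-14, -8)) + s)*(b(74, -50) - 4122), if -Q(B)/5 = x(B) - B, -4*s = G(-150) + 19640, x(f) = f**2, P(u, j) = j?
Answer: 21987483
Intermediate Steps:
G(W) = 1
s = -19641/4 (s = -(1 + 19640)/4 = -1/4*19641 = -19641/4 ≈ -4910.3)
Q(B) = -5*B**2 + 5*B (Q(B) = -5*(B**2 - B) = -5*B**2 + 5*B)
(Q(P(-14, -8)) + s)*(b(74, -50) - 4122) = (5*(-8)*(1 - 1*(-8)) - 19641/4)*(-50 - 4122) = (5*(-8)*(1 + 8) - 19641/4)*(-4172) = (5*(-8)*9 - 19641/4)*(-4172) = (-360 - 19641/4)*(-4172) = -21081/4*(-4172) = 21987483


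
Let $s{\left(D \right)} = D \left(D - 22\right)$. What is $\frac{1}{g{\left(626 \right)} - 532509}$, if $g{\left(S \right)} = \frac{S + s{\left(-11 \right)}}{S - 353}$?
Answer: $- \frac{273}{145373968} \approx -1.8779 \cdot 10^{-6}$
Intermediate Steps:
$s{\left(D \right)} = D \left(-22 + D\right)$
$g{\left(S \right)} = \frac{363 + S}{-353 + S}$ ($g{\left(S \right)} = \frac{S - 11 \left(-22 - 11\right)}{S - 353} = \frac{S - -363}{-353 + S} = \frac{S + 363}{-353 + S} = \frac{363 + S}{-353 + S}$)
$\frac{1}{g{\left(626 \right)} - 532509} = \frac{1}{\frac{363 + 626}{-353 + 626} - 532509} = \frac{1}{\frac{1}{273} \cdot 989 - 532509} = \frac{1}{\frac{989}{273} - 532509} = \frac{1}{- \frac{145373968}{273}} = - \frac{273}{145373968}$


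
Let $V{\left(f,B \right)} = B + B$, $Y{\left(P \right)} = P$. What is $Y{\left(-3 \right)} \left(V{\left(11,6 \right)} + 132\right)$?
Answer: $-432$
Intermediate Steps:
$V{\left(f,B \right)} = 2 B$
$Y{\left(-3 \right)} \left(V{\left(11,6 \right)} + 132\right) = - 3 \left(2 \cdot 6 + 132\right) = - 3 \left(12 + 132\right) = \left(-3\right) 144 = -432$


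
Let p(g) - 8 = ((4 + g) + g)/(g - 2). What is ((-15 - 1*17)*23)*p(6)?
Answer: -8832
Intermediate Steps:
p(g) = 8 + (4 + 2*g)/(-2 + g) (p(g) = 8 + ((4 + g) + g)/(g - 2) = 8 + (4 + 2*g)/(-2 + g))
((-15 - 1*17)*23)*p(6) = ((-15 - 1*17)*23)*(2*(-6 + 5*6)/(-2 + 6)) = ((-15 - 17)*23)*(2*(-6 + 30)/4) = (-32*23)*(2*(¼)*24) = -736*12 = -8832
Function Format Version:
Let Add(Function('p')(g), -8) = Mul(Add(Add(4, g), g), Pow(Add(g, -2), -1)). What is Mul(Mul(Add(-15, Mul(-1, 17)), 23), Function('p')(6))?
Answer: -8832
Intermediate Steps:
Function('p')(g) = Add(8, Mul(Pow(Add(-2, g), -1), Add(4, Mul(2, g)))) (Function('p')(g) = Add(8, Mul(Add(Add(4, g), g), Pow(Add(g, -2), -1))) = Add(8, Mul(Add(4, Mul(2, g)), Pow(Add(-2, g), -1))) = Add(8, Mul(Pow(Add(-2, g), -1), Add(4, Mul(2, g)))))
Mul(Mul(Add(-15, Mul(-1, 17)), 23), Function('p')(6)) = Mul(Mul(Add(-15, Mul(-1, 17)), 23), Mul(2, Pow(Add(-2, 6), -1), Add(-6, Mul(5, 6)))) = Mul(Mul(Add(-15, -17), 23), Mul(2, Pow(4, -1), Add(-6, 30))) = Mul(Mul(-32, 23), Mul(2, Rational(1, 4), 24)) = Mul(-736, 12) = -8832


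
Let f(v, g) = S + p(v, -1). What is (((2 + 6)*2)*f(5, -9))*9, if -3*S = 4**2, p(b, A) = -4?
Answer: -1344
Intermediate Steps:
S = -16/3 (S = -1/3*4**2 = -1/3*16 = -16/3 ≈ -5.3333)
f(v, g) = -28/3 (f(v, g) = -16/3 - 4 = -28/3)
(((2 + 6)*2)*f(5, -9))*9 = (((2 + 6)*2)*(-28/3))*9 = ((8*2)*(-28/3))*9 = (16*(-28/3))*9 = -448/3*9 = -1344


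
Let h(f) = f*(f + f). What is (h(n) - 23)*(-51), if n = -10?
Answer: -9027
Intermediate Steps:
h(f) = 2*f**2 (h(f) = f*(2*f) = 2*f**2)
(h(n) - 23)*(-51) = (2*(-10)**2 - 23)*(-51) = (2*100 - 23)*(-51) = (200 - 23)*(-51) = 177*(-51) = -9027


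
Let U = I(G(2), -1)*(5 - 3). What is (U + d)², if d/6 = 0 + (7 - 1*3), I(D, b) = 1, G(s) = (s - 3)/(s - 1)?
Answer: 676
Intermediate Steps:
G(s) = (-3 + s)/(-1 + s)
U = 2 (U = 1*(5 - 3) = 1*2 = 2)
d = 24 (d = 6*(0 + (7 - 1*3)) = 6*(0 + (7 - 3)) = 6*(0 + 4) = 6*4 = 24)
(U + d)² = (2 + 24)² = 26² = 676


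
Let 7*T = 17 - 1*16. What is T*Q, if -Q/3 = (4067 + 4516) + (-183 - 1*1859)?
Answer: -19623/7 ≈ -2803.3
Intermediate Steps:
T = ⅐ (T = (17 - 1*16)/7 = (17 - 16)/7 = (⅐)*1 = ⅐ ≈ 0.14286)
Q = -19623 (Q = -3*((4067 + 4516) + (-183 - 1*1859)) = -3*(8583 + (-183 - 1859)) = -3*(8583 - 2042) = -3*6541 = -19623)
T*Q = (⅐)*(-19623) = -19623/7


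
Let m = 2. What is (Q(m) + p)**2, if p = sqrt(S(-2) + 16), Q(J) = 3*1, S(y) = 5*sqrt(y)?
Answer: (3 + sqrt(16 + 5*I*sqrt(2)))**2 ≈ 49.553 + 12.255*I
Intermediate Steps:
Q(J) = 3
p = sqrt(16 + 5*I*sqrt(2)) (p = sqrt(5*sqrt(-2) + 16) = sqrt(5*(I*sqrt(2)) + 16) = sqrt(5*I*sqrt(2) + 16) = sqrt(16 + 5*I*sqrt(2)) ≈ 4.0922 + 0.86396*I)
(Q(m) + p)**2 = (3 + sqrt(16 + 5*I*sqrt(2)))**2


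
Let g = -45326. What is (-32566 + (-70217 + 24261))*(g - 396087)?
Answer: 34660631586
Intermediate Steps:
(-32566 + (-70217 + 24261))*(g - 396087) = (-32566 + (-70217 + 24261))*(-45326 - 396087) = (-32566 - 45956)*(-441413) = -78522*(-441413) = 34660631586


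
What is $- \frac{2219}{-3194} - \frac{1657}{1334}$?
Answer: $- \frac{583078}{1065199} \approx -0.54739$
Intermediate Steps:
$- \frac{2219}{-3194} - \frac{1657}{1334} = \left(-2219\right) \left(- \frac{1}{3194}\right) - \frac{1657}{1334} = \frac{2219}{3194} - \frac{1657}{1334} = - \frac{583078}{1065199}$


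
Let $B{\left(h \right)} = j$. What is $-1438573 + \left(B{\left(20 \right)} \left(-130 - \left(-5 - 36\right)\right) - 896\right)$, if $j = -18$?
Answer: $-1437867$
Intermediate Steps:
$B{\left(h \right)} = -18$
$-1438573 + \left(B{\left(20 \right)} \left(-130 - \left(-5 - 36\right)\right) - 896\right) = -1438573 - \left(896 + 18 \left(-130 - \left(-5 - 36\right)\right)\right) = -1438573 - \left(896 + 18 \left(-130 - -41\right)\right) = -1438573 - \left(896 + 18 \left(-130 + 41\right)\right) = -1438573 - -706 = -1438573 + \left(1602 - 896\right) = -1438573 + 706 = -1437867$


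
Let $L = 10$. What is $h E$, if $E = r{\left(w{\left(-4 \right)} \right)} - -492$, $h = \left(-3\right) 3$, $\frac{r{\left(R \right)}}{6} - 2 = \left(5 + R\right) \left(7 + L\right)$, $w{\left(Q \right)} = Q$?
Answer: $-5454$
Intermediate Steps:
$r{\left(R \right)} = 522 + 102 R$ ($r{\left(R \right)} = 12 + 6 \left(5 + R\right) \left(7 + 10\right) = 12 + 6 \left(5 + R\right) 17 = 12 + 6 \left(85 + 17 R\right) = 12 + \left(510 + 102 R\right) = 522 + 102 R$)
$h = -9$
$E = 606$ ($E = \left(522 + 102 \left(-4\right)\right) - -492 = \left(522 - 408\right) + 492 = 114 + 492 = 606$)
$h E = \left(-9\right) 606 = -5454$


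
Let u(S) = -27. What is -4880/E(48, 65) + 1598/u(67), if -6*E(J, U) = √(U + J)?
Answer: -1598/27 + 29280*√113/113 ≈ 2695.2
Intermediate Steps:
E(J, U) = -√(J + U)/6 (E(J, U) = -√(U + J)/6 = -√(J + U)/6)
-4880/E(48, 65) + 1598/u(67) = -4880*(-6/√(48 + 65)) + 1598/(-27) = -4880*(-6*√113/113) + 1598*(-1/27) = -(-29280)*√113/113 - 1598/27 = 29280*√113/113 - 1598/27 = -1598/27 + 29280*√113/113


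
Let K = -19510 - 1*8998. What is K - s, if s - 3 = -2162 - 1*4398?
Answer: -21951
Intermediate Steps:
K = -28508 (K = -19510 - 8998 = -28508)
s = -6557 (s = 3 + (-2162 - 1*4398) = 3 + (-2162 - 4398) = 3 - 6560 = -6557)
K - s = -28508 - 1*(-6557) = -28508 + 6557 = -21951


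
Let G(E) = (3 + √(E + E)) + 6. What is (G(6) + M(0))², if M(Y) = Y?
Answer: 93 + 36*√3 ≈ 155.35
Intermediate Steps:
G(E) = 9 + √2*√E (G(E) = (3 + √(2*E)) + 6 = (3 + √2*√E) + 6 = 9 + √2*√E)
(G(6) + M(0))² = ((9 + √2*√6) + 0)² = ((9 + 2*√3) + 0)² = (9 + 2*√3)²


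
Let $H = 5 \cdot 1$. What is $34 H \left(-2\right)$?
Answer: $-340$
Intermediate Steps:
$H = 5$
$34 H \left(-2\right) = 34 \cdot 5 \left(-2\right) = 170 \left(-2\right) = -340$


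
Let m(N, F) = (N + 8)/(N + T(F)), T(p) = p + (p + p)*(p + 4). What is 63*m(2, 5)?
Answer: 630/97 ≈ 6.4948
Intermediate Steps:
T(p) = p + 2*p*(4 + p) (T(p) = p + (2*p)*(4 + p) = p + 2*p*(4 + p))
m(N, F) = (8 + N)/(N + F*(9 + 2*F)) (m(N, F) = (N + 8)/(N + F*(9 + 2*F)) = (8 + N)/(N + F*(9 + 2*F)))
63*m(2, 5) = 63*((8 + 2)/(2 + 5*(9 + 2*5))) = 63*(10/(2 + 5*(9 + 10))) = 63*(10/(2 + 5*19)) = 63*(10/(2 + 95)) = 63*(10/97) = 630/97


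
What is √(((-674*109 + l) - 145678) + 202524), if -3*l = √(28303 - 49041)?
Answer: √(-149580 - 3*I*√20738)/3 ≈ 0.18617 - 128.92*I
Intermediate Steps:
l = -I*√20738/3 (l = -√(28303 - 49041)/3 = -I*√20738/3 ≈ -48.002*I)
√(((-674*109 + l) - 145678) + 202524) = √(((-674*109 - I*√20738/3) - 145678) + 202524) = √(((-73466 - I*√20738/3) - 145678) + 202524) = √((-219144 - I*√20738/3) + 202524) = √(-16620 - I*√20738/3)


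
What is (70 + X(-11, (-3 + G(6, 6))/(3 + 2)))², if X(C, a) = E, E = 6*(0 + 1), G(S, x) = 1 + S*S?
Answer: 5776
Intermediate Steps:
G(S, x) = 1 + S²
E = 6 (E = 6*1 = 6)
X(C, a) = 6
(70 + X(-11, (-3 + G(6, 6))/(3 + 2)))² = (70 + 6)² = 76² = 5776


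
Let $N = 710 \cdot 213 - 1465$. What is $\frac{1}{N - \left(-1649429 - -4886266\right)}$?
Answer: $- \frac{1}{3087072} \approx -3.2393 \cdot 10^{-7}$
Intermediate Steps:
$N = 149765$ ($N = 151230 - 1465 = 149765$)
$\frac{1}{N - \left(-1649429 - -4886266\right)} = \frac{1}{149765 - \left(-1649429 - -4886266\right)} = \frac{1}{149765 - \left(-1649429 + 4886266\right)} = \frac{1}{149765 - 3236837} = \frac{1}{-3087072} = - \frac{1}{3087072}$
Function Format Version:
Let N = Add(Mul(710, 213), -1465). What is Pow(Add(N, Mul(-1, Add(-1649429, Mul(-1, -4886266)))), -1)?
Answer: Rational(-1, 3087072) ≈ -3.2393e-7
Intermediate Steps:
N = 149765 (N = Add(151230, -1465) = 149765)
Pow(Add(N, Mul(-1, Add(-1649429, Mul(-1, -4886266)))), -1) = Pow(Add(149765, Mul(-1, Add(-1649429, Mul(-1, -4886266)))), -1) = Pow(Add(149765, Mul(-1, Add(-1649429, 4886266))), -1) = Pow(Add(149765, Mul(-1, 3236837)), -1) = Pow(Add(149765, -3236837), -1) = Pow(-3087072, -1) = Rational(-1, 3087072)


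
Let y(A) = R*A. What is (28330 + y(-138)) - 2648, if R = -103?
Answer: 39896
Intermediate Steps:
y(A) = -103*A
(28330 + y(-138)) - 2648 = (28330 - 103*(-138)) - 2648 = (28330 + 14214) - 2648 = 42544 - 2648 = 39896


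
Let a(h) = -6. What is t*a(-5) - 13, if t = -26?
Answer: 143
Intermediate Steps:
t*a(-5) - 13 = -26*(-6) - 13 = 156 - 13 = 143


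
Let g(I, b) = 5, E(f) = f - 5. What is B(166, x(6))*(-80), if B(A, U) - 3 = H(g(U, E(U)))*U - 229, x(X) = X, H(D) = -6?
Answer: 20960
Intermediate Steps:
E(f) = -5 + f
B(A, U) = -226 - 6*U (B(A, U) = 3 + (-6*U - 229) = 3 + (-229 - 6*U) = -226 - 6*U)
B(166, x(6))*(-80) = (-226 - 6*6)*(-80) = (-226 - 36)*(-80) = -262*(-80) = 20960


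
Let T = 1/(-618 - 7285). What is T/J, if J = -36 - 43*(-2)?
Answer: -1/395150 ≈ -2.5307e-6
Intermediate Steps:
J = 50 (J = -36 + 86 = 50)
T = -1/7903 (T = 1/(-7903) = -1/7903 ≈ -0.00012653)
T/J = -1/7903/50 = -1/7903*1/50 = -1/395150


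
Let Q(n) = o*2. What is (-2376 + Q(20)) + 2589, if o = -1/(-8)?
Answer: 853/4 ≈ 213.25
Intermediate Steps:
o = ⅛ (o = -1*(-⅛) = ⅛ ≈ 0.12500)
Q(n) = ¼ (Q(n) = (⅛)*2 = ¼)
(-2376 + Q(20)) + 2589 = (-2376 + ¼) + 2589 = -9503/4 + 2589 = 853/4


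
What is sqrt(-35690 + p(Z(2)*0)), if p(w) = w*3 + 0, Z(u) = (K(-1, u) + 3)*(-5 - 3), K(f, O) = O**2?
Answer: I*sqrt(35690) ≈ 188.92*I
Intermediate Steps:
Z(u) = -24 - 8*u**2 (Z(u) = (u**2 + 3)*(-5 - 3) = (3 + u**2)*(-8) = -24 - 8*u**2)
p(w) = 3*w (p(w) = 3*w + 0 = 3*w)
sqrt(-35690 + p(Z(2)*0)) = sqrt(-35690 + 3*((-24 - 8*2**2)*0)) = sqrt(-35690 + 3*((-24 - 8*4)*0)) = sqrt(-35690 + 3*((-24 - 32)*0)) = sqrt(-35690 + 3*(-56*0)) = sqrt(-35690 + 3*0) = sqrt(-35690 + 0) = sqrt(-35690) = I*sqrt(35690)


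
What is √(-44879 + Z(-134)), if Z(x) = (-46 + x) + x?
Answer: I*√45193 ≈ 212.59*I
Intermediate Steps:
Z(x) = -46 + 2*x
√(-44879 + Z(-134)) = √(-44879 + (-46 + 2*(-134))) = √(-44879 + (-46 - 268)) = √(-44879 - 314) = √(-45193) = I*√45193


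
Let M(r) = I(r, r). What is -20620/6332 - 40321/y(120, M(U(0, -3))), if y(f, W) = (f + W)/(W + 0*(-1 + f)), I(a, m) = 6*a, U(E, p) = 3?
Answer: -191602994/36409 ≈ -5262.5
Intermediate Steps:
M(r) = 6*r
y(f, W) = (W + f)/W (y(f, W) = (W + f)/(W + 0) = (W + f)/W)
-20620/6332 - 40321/y(120, M(U(0, -3))) = -20620/6332 - 40321*18/(6*3 + 120) = -20620*1/6332 - 40321*18/(18 + 120) = -5155/1583 - 40321/((1/18)*138) = -5155/1583 - 40321/23/3 = -5155/1583 - 40321*3/23 = -5155/1583 - 120963/23 = -191602994/36409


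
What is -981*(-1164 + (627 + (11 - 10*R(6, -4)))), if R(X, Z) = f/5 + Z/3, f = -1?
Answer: 500964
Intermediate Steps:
R(X, Z) = -1/5 + Z/3
-981*(-1164 + (627 + (11 - 10*R(6, -4)))) = -981*(-1164 + (627 + (11 - 10*(-1/5 + (1/3)*(-4))))) = -981*(-1164 + (627 + (11 - 10*(-1/5 - 4/3)))) = -981*(-1164 + (627 + (11 - 10*(-23/15)))) = -981*(-1164 + (627 + (11 + 46/3))) = -981*(-1164 + (627 + 79/3)) = -981*(-1164 + 1960/3) = -981*(-1532/3) = 500964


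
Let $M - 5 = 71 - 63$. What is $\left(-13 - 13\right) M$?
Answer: $-338$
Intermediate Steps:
$M = 13$ ($M = 5 + \left(71 - 63\right) = 5 + 8 = 13$)
$\left(-13 - 13\right) M = \left(-13 - 13\right) 13 = \left(-26\right) 13 = -338$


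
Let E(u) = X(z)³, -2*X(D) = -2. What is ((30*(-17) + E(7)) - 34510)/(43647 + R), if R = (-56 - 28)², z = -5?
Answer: -11673/16901 ≈ -0.69067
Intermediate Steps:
R = 7056 (R = (-84)² = 7056)
X(D) = 1 (X(D) = -½*(-2) = 1)
E(u) = 1 (E(u) = 1³ = 1)
((30*(-17) + E(7)) - 34510)/(43647 + R) = ((30*(-17) + 1) - 34510)/(43647 + 7056) = ((-510 + 1) - 34510)/50703 = (-509 - 34510)*(1/50703) = -35019*1/50703 = -11673/16901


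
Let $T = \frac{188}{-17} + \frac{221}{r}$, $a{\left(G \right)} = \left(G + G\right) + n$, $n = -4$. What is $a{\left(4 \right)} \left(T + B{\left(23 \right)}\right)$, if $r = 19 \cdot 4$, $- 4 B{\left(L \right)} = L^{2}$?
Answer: $- \frac{181398}{323} \approx -561.6$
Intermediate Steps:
$B{\left(L \right)} = - \frac{L^{2}}{4}$
$a{\left(G \right)} = -4 + 2 G$ ($a{\left(G \right)} = \left(G + G\right) - 4 = 2 G - 4 = -4 + 2 G$)
$r = 76$
$T = - \frac{10531}{1292}$ ($T = \frac{188}{-17} + \frac{221}{76} = 188 \left(- \frac{1}{17}\right) + 221 \cdot \frac{1}{76} = - \frac{188}{17} + \frac{221}{76} = - \frac{10531}{1292} \approx -8.1509$)
$a{\left(4 \right)} \left(T + B{\left(23 \right)}\right) = \left(-4 + 2 \cdot 4\right) \left(- \frac{10531}{1292} - \frac{23^{2}}{4}\right) = \left(-4 + 8\right) \left(- \frac{10531}{1292} - \frac{529}{4}\right) = 4 \left(- \frac{10531}{1292} - \frac{529}{4}\right) = 4 \left(- \frac{90699}{646}\right) = - \frac{181398}{323}$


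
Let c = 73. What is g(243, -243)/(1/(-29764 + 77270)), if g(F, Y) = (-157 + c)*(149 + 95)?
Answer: -973682976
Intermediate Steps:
g(F, Y) = -20496 (g(F, Y) = (-157 + 73)*(149 + 95) = -84*244 = -20496)
g(243, -243)/(1/(-29764 + 77270)) = -20496/(1/(-29764 + 77270)) = -20496/(1/47506) = -20496/1/47506 = -20496*47506 = -973682976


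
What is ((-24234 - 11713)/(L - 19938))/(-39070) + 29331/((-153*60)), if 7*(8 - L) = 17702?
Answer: -333632064119/104418638280 ≈ -3.1951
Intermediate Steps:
L = -17646/7 (L = 8 - 1/7*17702 = 8 - 17702/7 = -17646/7 ≈ -2520.9)
((-24234 - 11713)/(L - 19938))/(-39070) + 29331/((-153*60)) = ((-24234 - 11713)/(-17646/7 - 19938))/(-39070) + 29331/((-153*60)) = -35947/(-157212/7)*(-1/39070) + 29331/(-9180) = -35947*(-7/157212)*(-1/39070) + 29331*(-1/9180) = (251629/157212)*(-1/39070) - 3259/1020 = -251629/6142272840 - 3259/1020 = -333632064119/104418638280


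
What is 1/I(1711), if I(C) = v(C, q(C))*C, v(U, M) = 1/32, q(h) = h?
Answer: 32/1711 ≈ 0.018703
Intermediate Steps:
v(U, M) = 1/32
I(C) = C/32
1/I(1711) = 1/((1/32)*1711) = 1/(1711/32) = 32/1711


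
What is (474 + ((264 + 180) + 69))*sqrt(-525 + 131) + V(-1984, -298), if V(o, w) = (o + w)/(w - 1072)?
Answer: 1141/685 + 987*I*sqrt(394) ≈ 1.6657 + 19591.0*I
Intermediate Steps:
V(o, w) = (o + w)/(-1072 + w)
(474 + ((264 + 180) + 69))*sqrt(-525 + 131) + V(-1984, -298) = (474 + ((264 + 180) + 69))*sqrt(-525 + 131) + (-1984 - 298)/(-1072 - 298) = (474 + (444 + 69))*sqrt(-394) - 2282/(-1370) = (474 + 513)*(I*sqrt(394)) - 1/1370*(-2282) = 987*(I*sqrt(394)) + 1141/685 = 987*I*sqrt(394) + 1141/685 = 1141/685 + 987*I*sqrt(394)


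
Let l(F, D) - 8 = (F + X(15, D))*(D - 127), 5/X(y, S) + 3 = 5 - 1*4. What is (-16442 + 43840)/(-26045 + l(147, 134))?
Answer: -54796/50051 ≈ -1.0948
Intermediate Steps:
X(y, S) = -5/2 (X(y, S) = 5/(-3 + (5 - 1*4)) = 5/(-3 + (5 - 4)) = 5/(-3 + 1) = 5/(-2) = 5*(-1/2) = -5/2)
l(F, D) = 8 + (-127 + D)*(-5/2 + F) (l(F, D) = 8 + (F - 5/2)*(D - 127) = 8 + (-5/2 + F)*(-127 + D) = 8 + (-127 + D)*(-5/2 + F))
(-16442 + 43840)/(-26045 + l(147, 134)) = (-16442 + 43840)/(-26045 + (651/2 - 127*147 - 5/2*134 + 134*147)) = 27398/(-26045 + (651/2 - 18669 - 335 + 19698)) = 27398/(-26045 + 2039/2) = 27398/(-50051/2) = 27398*(-2/50051) = -54796/50051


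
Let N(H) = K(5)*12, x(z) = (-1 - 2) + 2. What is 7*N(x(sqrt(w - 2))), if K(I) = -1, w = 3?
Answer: -84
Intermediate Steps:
x(z) = -1 (x(z) = -3 + 2 = -1)
N(H) = -12 (N(H) = -1*12 = -12)
7*N(x(sqrt(w - 2))) = 7*(-12) = -84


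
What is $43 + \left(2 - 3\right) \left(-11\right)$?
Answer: $54$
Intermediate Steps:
$43 + \left(2 - 3\right) \left(-11\right) = 43 - -11 = 43 + 11 = 54$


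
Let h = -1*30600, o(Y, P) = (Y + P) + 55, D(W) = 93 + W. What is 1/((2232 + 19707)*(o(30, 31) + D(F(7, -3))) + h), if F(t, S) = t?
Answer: 1/4708224 ≈ 2.1239e-7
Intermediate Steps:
o(Y, P) = 55 + P + Y (o(Y, P) = (P + Y) + 55 = 55 + P + Y)
h = -30600
1/((2232 + 19707)*(o(30, 31) + D(F(7, -3))) + h) = 1/((2232 + 19707)*((55 + 31 + 30) + (93 + 7)) - 30600) = 1/(21939*(116 + 100) - 30600) = 1/(21939*216 - 30600) = 1/(4738824 - 30600) = 1/4708224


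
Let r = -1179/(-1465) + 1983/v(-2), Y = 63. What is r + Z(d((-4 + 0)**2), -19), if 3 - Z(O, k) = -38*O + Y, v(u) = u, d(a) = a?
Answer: -1297097/2930 ≈ -442.70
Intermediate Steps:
Z(O, k) = -60 + 38*O (Z(O, k) = 3 - (-38*O + 63) = 3 - (63 - 38*O) = 3 + (-63 + 38*O) = -60 + 38*O)
r = -2902737/2930 (r = -1179/(-1465) + 1983/(-2) = -1179*(-1/1465) + 1983*(-1/2) = 1179/1465 - 1983/2 = -2902737/2930 ≈ -990.70)
r + Z(d((-4 + 0)**2), -19) = -2902737/2930 + (-60 + 38*(-4 + 0)**2) = -2902737/2930 + (-60 + 38*(-4)**2) = -2902737/2930 + (-60 + 38*16) = -2902737/2930 + (-60 + 608) = -2902737/2930 + 548 = -1297097/2930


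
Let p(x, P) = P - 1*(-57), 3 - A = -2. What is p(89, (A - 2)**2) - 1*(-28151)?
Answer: 28217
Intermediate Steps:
A = 5 (A = 3 - 1*(-2) = 3 + 2 = 5)
p(x, P) = 57 + P (p(x, P) = P + 57 = 57 + P)
p(89, (A - 2)**2) - 1*(-28151) = (57 + (5 - 2)**2) - 1*(-28151) = (57 + 3**2) + 28151 = (57 + 9) + 28151 = 66 + 28151 = 28217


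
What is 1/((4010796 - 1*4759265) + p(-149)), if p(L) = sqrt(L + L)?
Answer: -748469/560205844259 - I*sqrt(298)/560205844259 ≈ -1.3361e-6 - 3.0815e-11*I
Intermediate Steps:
p(L) = sqrt(2)*sqrt(L) (p(L) = sqrt(2*L) = sqrt(2)*sqrt(L))
1/((4010796 - 1*4759265) + p(-149)) = 1/((4010796 - 1*4759265) + sqrt(2)*sqrt(-149)) = 1/((4010796 - 4759265) + sqrt(2)*(I*sqrt(149))) = 1/(-748469 + I*sqrt(298))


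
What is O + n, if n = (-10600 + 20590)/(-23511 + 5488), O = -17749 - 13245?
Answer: -558614852/18023 ≈ -30995.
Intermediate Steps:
O = -30994
n = -9990/18023 (n = 9990/(-18023) = 9990*(-1/18023) = -9990/18023 ≈ -0.55429)
O + n = -30994 - 9990/18023 = -558614852/18023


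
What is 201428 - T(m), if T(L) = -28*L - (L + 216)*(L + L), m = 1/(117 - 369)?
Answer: 6395683897/31752 ≈ 2.0143e+5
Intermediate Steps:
m = -1/252 (m = 1/(-252) = -1/252 ≈ -0.0039683)
T(L) = -28*L - 2*L*(216 + L) (T(L) = -28*L - (216 + L)*2*L = -28*L - 2*L*(216 + L))
201428 - T(m) = 201428 - (-2)*(-1)*(230 - 1/252)/252 = 201428 - (-2)*(-1)*57959/(252*252) = 201428 - 1*57959/31752 = 201428 - 57959/31752 = 6395683897/31752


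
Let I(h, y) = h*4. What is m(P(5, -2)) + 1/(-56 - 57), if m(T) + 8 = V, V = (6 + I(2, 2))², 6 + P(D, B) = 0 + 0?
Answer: 21243/113 ≈ 187.99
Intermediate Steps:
I(h, y) = 4*h
P(D, B) = -6 (P(D, B) = -6 + (0 + 0) = -6 + 0 = -6)
V = 196 (V = (6 + 4*2)² = (6 + 8)² = 14² = 196)
m(T) = 188 (m(T) = -8 + 196 = 188)
m(P(5, -2)) + 1/(-56 - 57) = 188 + 1/(-56 - 57) = 188 + 1/(-113) = 188 - 1/113 = 21243/113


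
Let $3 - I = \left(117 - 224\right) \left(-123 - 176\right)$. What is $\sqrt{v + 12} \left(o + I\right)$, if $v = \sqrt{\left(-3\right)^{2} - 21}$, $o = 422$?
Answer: $- 31568 \sqrt{12 + 2 i \sqrt{3}} \approx -1.1047 \cdot 10^{5} - 15625.0 i$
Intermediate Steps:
$v = 2 i \sqrt{3}$ ($v = \sqrt{9 - 21} = \sqrt{-12} = 2 i \sqrt{3} \approx 3.4641 i$)
$I = -31990$ ($I = 3 - \left(117 - 224\right) \left(-123 - 176\right) = 3 - \left(-107\right) \left(-299\right) = 3 - 31993 = -31990$)
$\sqrt{v + 12} \left(o + I\right) = \sqrt{2 i \sqrt{3} + 12} \left(422 - 31990\right) = \sqrt{12 + 2 i \sqrt{3}} \left(-31568\right) = - 31568 \sqrt{12 + 2 i \sqrt{3}}$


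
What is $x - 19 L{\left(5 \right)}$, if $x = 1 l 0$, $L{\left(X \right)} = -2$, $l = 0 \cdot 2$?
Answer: $38$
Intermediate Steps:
$l = 0$
$x = 0$ ($x = 1 \cdot 0 \cdot 0 = 0 \cdot 0 = 0$)
$x - 19 L{\left(5 \right)} = 0 - 19 \left(-2\right) = 0 - -38 = 0 + 38 = 38$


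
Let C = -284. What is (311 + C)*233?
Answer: 6291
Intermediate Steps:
(311 + C)*233 = (311 - 284)*233 = 27*233 = 6291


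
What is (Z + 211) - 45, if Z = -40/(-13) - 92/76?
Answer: 41463/247 ≈ 167.87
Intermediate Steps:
Z = 461/247 (Z = -40*(-1/13) - 92*1/76 = 40/13 - 23/19 = 461/247 ≈ 1.8664)
(Z + 211) - 45 = (461/247 + 211) - 45 = 52578/247 - 45 = 41463/247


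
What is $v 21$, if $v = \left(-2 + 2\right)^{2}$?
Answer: $0$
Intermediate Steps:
$v = 0$ ($v = 0^{2} = 0$)
$v 21 = 0 \cdot 21 = 0$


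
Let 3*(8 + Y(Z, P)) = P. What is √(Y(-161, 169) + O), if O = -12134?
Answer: I*√108771/3 ≈ 109.93*I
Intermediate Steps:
Y(Z, P) = -8 + P/3
√(Y(-161, 169) + O) = √((-8 + (⅓)*169) - 12134) = √((-8 + 169/3) - 12134) = √(145/3 - 12134) = √(-36257/3) = I*√108771/3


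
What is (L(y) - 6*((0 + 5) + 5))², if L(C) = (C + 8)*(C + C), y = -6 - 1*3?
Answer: 1764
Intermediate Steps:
y = -9 (y = -6 - 3 = -9)
L(C) = 2*C*(8 + C) (L(C) = (8 + C)*(2*C) = 2*C*(8 + C))
(L(y) - 6*((0 + 5) + 5))² = (2*(-9)*(8 - 9) - 6*((0 + 5) + 5))² = (2*(-9)*(-1) - 6*(5 + 5))² = (18 - 6*10)² = (18 - 60)² = (-42)² = 1764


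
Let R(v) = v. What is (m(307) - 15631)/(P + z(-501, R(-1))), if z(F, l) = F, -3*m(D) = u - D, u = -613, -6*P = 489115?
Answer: 91946/492121 ≈ 0.18684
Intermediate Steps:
P = -489115/6 (P = -⅙*489115 = -489115/6 ≈ -81519.)
m(D) = 613/3 + D/3 (m(D) = -(-613 - D)/3 = 613/3 + D/3)
(m(307) - 15631)/(P + z(-501, R(-1))) = ((613/3 + (⅓)*307) - 15631)/(-489115/6 - 501) = ((613/3 + 307/3) - 15631)/(-492121/6) = (920/3 - 15631)*(-6/492121) = -45973/3*(-6/492121) = 91946/492121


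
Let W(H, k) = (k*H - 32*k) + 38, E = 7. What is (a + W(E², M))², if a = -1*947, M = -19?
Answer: 1517824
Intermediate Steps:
W(H, k) = 38 - 32*k + H*k (W(H, k) = (H*k - 32*k) + 38 = (-32*k + H*k) + 38 = 38 - 32*k + H*k)
a = -947
(a + W(E², M))² = (-947 + (38 - 32*(-19) + 7²*(-19)))² = (-947 + (38 + 608 + 49*(-19)))² = (-947 + (38 + 608 - 931))² = (-947 - 285)² = (-1232)² = 1517824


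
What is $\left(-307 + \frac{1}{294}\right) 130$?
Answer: $- \frac{5866705}{147} \approx -39910.0$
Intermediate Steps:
$\left(-307 + \frac{1}{294}\right) 130 = \left(- \frac{90257}{294}\right) 130 = - \frac{5866705}{147}$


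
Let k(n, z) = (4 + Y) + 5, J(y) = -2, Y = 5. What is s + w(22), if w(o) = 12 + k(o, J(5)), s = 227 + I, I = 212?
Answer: 465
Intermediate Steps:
s = 439 (s = 227 + 212 = 439)
k(n, z) = 14 (k(n, z) = (4 + 5) + 5 = 9 + 5 = 14)
w(o) = 26 (w(o) = 12 + 14 = 26)
s + w(22) = 439 + 26 = 465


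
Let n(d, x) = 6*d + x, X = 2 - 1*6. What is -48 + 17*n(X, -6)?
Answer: -558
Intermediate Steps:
X = -4 (X = 2 - 6 = -4)
n(d, x) = x + 6*d
-48 + 17*n(X, -6) = -48 + 17*(-6 + 6*(-4)) = -48 + 17*(-6 - 24) = -48 + 17*(-30) = -48 - 510 = -558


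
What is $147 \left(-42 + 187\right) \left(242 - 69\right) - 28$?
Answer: $3687467$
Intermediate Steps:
$147 \left(-42 + 187\right) \left(242 - 69\right) - 28 = 147 \cdot 145 \cdot 173 - 28 = 147 \cdot 25085 - 28 = 3687495 - 28 = 3687467$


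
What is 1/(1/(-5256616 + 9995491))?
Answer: 4738875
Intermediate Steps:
1/(1/(-5256616 + 9995491)) = 1/(1/4738875) = 4738875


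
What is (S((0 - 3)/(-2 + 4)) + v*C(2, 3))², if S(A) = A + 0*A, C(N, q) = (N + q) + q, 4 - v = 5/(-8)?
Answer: 5041/4 ≈ 1260.3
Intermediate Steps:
v = 37/8 (v = 4 - 5/(-8) = 4 - 5*(-1)/8 = 4 - 1*(-5/8) = 4 + 5/8 = 37/8 ≈ 4.6250)
C(N, q) = N + 2*q
S(A) = A (S(A) = A + 0 = A)
(S((0 - 3)/(-2 + 4)) + v*C(2, 3))² = ((0 - 3)/(-2 + 4) + 37*(2 + 2*3)/8)² = (-3/2 + 37*(2 + 6)/8)² = (-3*½ + (37/8)*8)² = (-3/2 + 37)² = (71/2)² = 5041/4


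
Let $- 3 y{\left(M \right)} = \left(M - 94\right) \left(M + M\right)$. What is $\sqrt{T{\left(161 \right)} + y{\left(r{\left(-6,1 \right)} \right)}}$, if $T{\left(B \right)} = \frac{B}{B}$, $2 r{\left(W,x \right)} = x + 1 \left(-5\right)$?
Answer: $i \sqrt{127} \approx 11.269 i$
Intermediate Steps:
$r{\left(W,x \right)} = - \frac{5}{2} + \frac{x}{2}$ ($r{\left(W,x \right)} = \frac{x + 1 \left(-5\right)}{2} = \frac{x - 5}{2} = \frac{-5 + x}{2} = - \frac{5}{2} + \frac{x}{2}$)
$T{\left(B \right)} = 1$
$y{\left(M \right)} = - \frac{2 M \left(-94 + M\right)}{3}$ ($y{\left(M \right)} = - \frac{\left(M - 94\right) \left(M + M\right)}{3} = - \frac{\left(-94 + M\right) 2 M}{3} = - \frac{2 M \left(-94 + M\right)}{3}$)
$\sqrt{T{\left(161 \right)} + y{\left(r{\left(-6,1 \right)} \right)}} = \sqrt{1 + \frac{2 \left(- \frac{5}{2} + \frac{1}{2} \cdot 1\right) \left(94 - \left(- \frac{5}{2} + \frac{1}{2} \cdot 1\right)\right)}{3}} = \sqrt{1 + \frac{2 \left(- \frac{5}{2} + \frac{1}{2}\right) \left(94 - \left(- \frac{5}{2} + \frac{1}{2}\right)\right)}{3}} = \sqrt{1 + \frac{2}{3} \left(-2\right) \left(94 - -2\right)} = \sqrt{1 + \frac{2}{3} \left(-2\right) \left(94 + 2\right)} = \sqrt{1 + \frac{2}{3} \left(-2\right) 96} = \sqrt{1 - 128} = \sqrt{-127} = i \sqrt{127}$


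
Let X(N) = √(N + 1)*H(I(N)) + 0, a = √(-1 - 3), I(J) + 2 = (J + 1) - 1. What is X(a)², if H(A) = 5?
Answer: 25 + 50*I ≈ 25.0 + 50.0*I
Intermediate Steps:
I(J) = -2 + J (I(J) = -2 + ((J + 1) - 1) = -2 + ((1 + J) - 1) = -2 + J)
a = 2*I (a = √(-4) = 2*I ≈ 2.0*I)
X(N) = 5*√(1 + N) (X(N) = √(N + 1)*5 + 0 = √(1 + N)*5 + 0 = 5*√(1 + N) + 0 = 5*√(1 + N))
X(a)² = (5*√(1 + 2*I))² = 25 + 50*I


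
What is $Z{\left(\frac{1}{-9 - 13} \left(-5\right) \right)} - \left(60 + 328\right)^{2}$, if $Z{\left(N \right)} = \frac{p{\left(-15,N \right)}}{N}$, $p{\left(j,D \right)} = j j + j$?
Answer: $-149620$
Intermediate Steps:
$p{\left(j,D \right)} = j + j^{2}$ ($p{\left(j,D \right)} = j^{2} + j = j + j^{2}$)
$Z{\left(N \right)} = \frac{210}{N}$ ($Z{\left(N \right)} = \frac{\left(-15\right) \left(1 - 15\right)}{N} = \frac{\left(-15\right) \left(-14\right)}{N} = \frac{210}{N}$)
$Z{\left(\frac{1}{-9 - 13} \left(-5\right) \right)} - \left(60 + 328\right)^{2} = \frac{210}{\frac{1}{-9 - 13} \left(-5\right)} - \left(60 + 328\right)^{2} = \frac{210}{\frac{1}{-22} \left(-5\right)} - 388^{2} = \frac{210}{\left(- \frac{1}{22}\right) \left(-5\right)} - 150544 = \frac{210}{\frac{5}{22}} - 150544 = 210 \cdot \frac{22}{5} - 150544 = 924 - 150544 = -149620$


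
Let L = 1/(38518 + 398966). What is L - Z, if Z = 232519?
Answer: -101723342195/437484 ≈ -2.3252e+5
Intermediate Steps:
L = 1/437484 ≈ 2.2858e-6
L - Z = 1/437484 - 1*232519 = 1/437484 - 232519 = -101723342195/437484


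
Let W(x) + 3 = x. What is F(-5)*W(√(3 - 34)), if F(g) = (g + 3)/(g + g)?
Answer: -⅗ + I*√31/5 ≈ -0.6 + 1.1136*I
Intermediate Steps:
W(x) = -3 + x
F(g) = (3 + g)/(2*g) (F(g) = (3 + g)/((2*g)) = (3 + g)*(1/(2*g)) = (3 + g)/(2*g))
F(-5)*W(√(3 - 34)) = ((½)*(3 - 5)/(-5))*(-3 + √(3 - 34)) = ((½)*(-⅕)*(-2))*(-3 + √(-31)) = (-3 + I*√31)/5 = -⅗ + I*√31/5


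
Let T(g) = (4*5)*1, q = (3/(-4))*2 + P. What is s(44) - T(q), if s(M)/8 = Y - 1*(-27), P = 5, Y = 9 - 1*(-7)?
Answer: 324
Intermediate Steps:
Y = 16 (Y = 9 + 7 = 16)
q = 7/2 (q = (3/(-4))*2 + 5 = (3*(-1/4))*2 + 5 = -3/4*2 + 5 = -3/2 + 5 = 7/2 ≈ 3.5000)
s(M) = 344 (s(M) = 8*(16 - 1*(-27)) = 8*(16 + 27) = 8*43 = 344)
T(g) = 20 (T(g) = 20*1 = 20)
s(44) - T(q) = 344 - 1*20 = 344 - 20 = 324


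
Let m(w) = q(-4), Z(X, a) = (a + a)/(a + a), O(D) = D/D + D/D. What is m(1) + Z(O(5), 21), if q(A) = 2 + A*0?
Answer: 3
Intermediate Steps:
O(D) = 2 (O(D) = 1 + 1 = 2)
q(A) = 2 (q(A) = 2 + 0 = 2)
Z(X, a) = 1 (Z(X, a) = (2*a)/((2*a)) = (2*a)*(1/(2*a)) = 1)
m(w) = 2
m(1) + Z(O(5), 21) = 2 + 1 = 3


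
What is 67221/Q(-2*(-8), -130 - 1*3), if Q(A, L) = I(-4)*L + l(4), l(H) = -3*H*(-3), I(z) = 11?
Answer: -67221/1427 ≈ -47.107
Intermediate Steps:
l(H) = 9*H
Q(A, L) = 36 + 11*L (Q(A, L) = 11*L + 9*4 = 11*L + 36 = 36 + 11*L)
67221/Q(-2*(-8), -130 - 1*3) = 67221/(36 + 11*(-130 - 1*3)) = 67221/(36 + 11*(-130 - 3)) = 67221/(36 + 11*(-133)) = 67221/(36 - 1463) = 67221/(-1427) = 67221*(-1/1427) = -67221/1427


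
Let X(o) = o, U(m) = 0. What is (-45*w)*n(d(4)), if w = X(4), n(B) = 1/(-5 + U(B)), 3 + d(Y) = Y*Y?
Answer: 36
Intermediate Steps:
d(Y) = -3 + Y² (d(Y) = -3 + Y*Y = -3 + Y²)
n(B) = -⅕ (n(B) = 1/(-5 + 0) = 1/(-5) = -⅕)
w = 4
(-45*w)*n(d(4)) = -45*4*(-⅕) = -180*(-⅕) = 36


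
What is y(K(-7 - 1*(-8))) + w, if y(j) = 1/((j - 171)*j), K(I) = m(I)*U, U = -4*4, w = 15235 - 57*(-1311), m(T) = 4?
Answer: 1353028481/15040 ≈ 89962.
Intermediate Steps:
w = 89962 (w = 15235 + 74727 = 89962)
U = -16
K(I) = -64 (K(I) = 4*(-16) = -64)
y(j) = 1/(j*(-171 + j)) (y(j) = 1/((-171 + j)*j) = 1/(j*(-171 + j)))
y(K(-7 - 1*(-8))) + w = 1/((-64)*(-171 - 64)) + 89962 = -1/64/(-235) + 89962 = -1/64*(-1/235) + 89962 = 1/15040 + 89962 = 1353028481/15040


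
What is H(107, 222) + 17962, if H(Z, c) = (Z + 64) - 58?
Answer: 18075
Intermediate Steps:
H(Z, c) = 6 + Z (H(Z, c) = (64 + Z) - 58 = 6 + Z)
H(107, 222) + 17962 = (6 + 107) + 17962 = 113 + 17962 = 18075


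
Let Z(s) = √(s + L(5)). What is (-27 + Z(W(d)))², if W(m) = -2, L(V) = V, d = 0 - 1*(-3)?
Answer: (27 - √3)² ≈ 638.47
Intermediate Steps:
d = 3 (d = 0 + 3 = 3)
Z(s) = √(5 + s) (Z(s) = √(s + 5) = √(5 + s))
(-27 + Z(W(d)))² = (-27 + √(5 - 2))² = (-27 + √3)²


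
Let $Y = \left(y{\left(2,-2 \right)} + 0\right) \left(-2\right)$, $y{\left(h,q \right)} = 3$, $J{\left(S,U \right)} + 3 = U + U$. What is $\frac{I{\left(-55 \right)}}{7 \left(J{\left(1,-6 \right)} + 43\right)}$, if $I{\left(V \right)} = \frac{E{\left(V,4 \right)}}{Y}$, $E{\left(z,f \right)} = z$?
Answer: $\frac{55}{1176} \approx 0.046769$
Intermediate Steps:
$J{\left(S,U \right)} = -3 + 2 U$ ($J{\left(S,U \right)} = -3 + \left(U + U\right) = -3 + 2 U$)
$Y = -6$ ($Y = \left(3 + 0\right) \left(-2\right) = 3 \left(-2\right) = -6$)
$I{\left(V \right)} = - \frac{V}{6}$ ($I{\left(V \right)} = \frac{V}{-6} = V \left(- \frac{1}{6}\right) = - \frac{V}{6}$)
$\frac{I{\left(-55 \right)}}{7 \left(J{\left(1,-6 \right)} + 43\right)} = \frac{\left(- \frac{1}{6}\right) \left(-55\right)}{7 \left(\left(-3 + 2 \left(-6\right)\right) + 43\right)} = \frac{55}{6 \cdot 7 \left(\left(-3 - 12\right) + 43\right)} = \frac{55}{6 \cdot 7 \left(-15 + 43\right)} = \frac{55}{6 \cdot 7 \cdot 28} = \frac{55}{6 \cdot 196} = \frac{55}{6} \cdot \frac{1}{196} = \frac{55}{1176}$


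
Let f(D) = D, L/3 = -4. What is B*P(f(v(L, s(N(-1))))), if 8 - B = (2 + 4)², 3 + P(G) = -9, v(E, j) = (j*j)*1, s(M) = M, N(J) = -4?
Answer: 336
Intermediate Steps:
L = -12 (L = 3*(-4) = -12)
v(E, j) = j² (v(E, j) = j²*1 = j²)
P(G) = -12 (P(G) = -3 - 9 = -12)
B = -28 (B = 8 - (2 + 4)² = 8 - 1*6² = 8 - 1*36 = 8 - 36 = -28)
B*P(f(v(L, s(N(-1))))) = -28*(-12) = 336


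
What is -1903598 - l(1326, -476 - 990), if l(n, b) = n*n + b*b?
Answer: -5811030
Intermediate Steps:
l(n, b) = b² + n² (l(n, b) = n² + b² = b² + n²)
-1903598 - l(1326, -476 - 990) = -1903598 - ((-476 - 990)² + 1326²) = -1903598 - ((-1466)² + 1758276) = -1903598 - (2149156 + 1758276) = -1903598 - 1*3907432 = -1903598 - 3907432 = -5811030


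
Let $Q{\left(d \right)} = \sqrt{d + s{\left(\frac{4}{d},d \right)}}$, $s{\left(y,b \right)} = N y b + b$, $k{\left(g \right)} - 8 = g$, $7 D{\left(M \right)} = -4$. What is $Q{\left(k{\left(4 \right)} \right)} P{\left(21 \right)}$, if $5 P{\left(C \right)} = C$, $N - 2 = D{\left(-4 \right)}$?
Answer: $\frac{12 \sqrt{91}}{5} \approx 22.895$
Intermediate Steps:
$D{\left(M \right)} = - \frac{4}{7}$ ($D{\left(M \right)} = \frac{1}{7} \left(-4\right) = - \frac{4}{7}$)
$N = \frac{10}{7}$ ($N = 2 - \frac{4}{7} = \frac{10}{7} \approx 1.4286$)
$k{\left(g \right)} = 8 + g$
$s{\left(y,b \right)} = b + \frac{10 b y}{7}$ ($s{\left(y,b \right)} = \frac{10 y}{7} b + b = \frac{10 b y}{7} + b = b + \frac{10 b y}{7}$)
$P{\left(C \right)} = \frac{C}{5}$
$Q{\left(d \right)} = \sqrt{d + \frac{d \left(7 + \frac{40}{d}\right)}{7}}$ ($Q{\left(d \right)} = \sqrt{d + \frac{d \left(7 + 10 \frac{4}{d}\right)}{7}} = \sqrt{d + \frac{d \left(7 + \frac{40}{d}\right)}{7}}$)
$Q{\left(k{\left(4 \right)} \right)} P{\left(21 \right)} = \frac{\sqrt{280 + 98 \left(8 + 4\right)}}{7} \cdot \frac{1}{5} \cdot 21 = \frac{\sqrt{280 + 98 \cdot 12}}{7} \cdot \frac{21}{5} = \frac{\sqrt{280 + 1176}}{7} \cdot \frac{21}{5} = \frac{\sqrt{1456}}{7} \cdot \frac{21}{5} = \frac{4 \sqrt{91}}{7} \cdot \frac{21}{5} = \frac{12 \sqrt{91}}{5}$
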